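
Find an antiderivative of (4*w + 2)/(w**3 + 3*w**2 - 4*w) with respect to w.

Factor the denominator: w*(w - 1)*(w + 4).
Partial-fraction decomposition: -7/(10*(w + 4)) + 6/(5*(w - 1)) - 1/(2*w).
Integrate each term: A/(w−a) contributes A·log|w−a|.

-log(w)/2 + 6*log(w - 1)/5 - 7*log(w + 4)/10 + C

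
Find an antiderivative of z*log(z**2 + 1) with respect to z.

Let u = z**2 + 1, so du = (2*z) dz.
The integral becomes (1/2)·∫ log(u) du; integrate by parts with u′=log(u), dv′=du.

z**2*log(z**2 + 1)/2 - z**2/2 + log(z**2 + 1)/2 + C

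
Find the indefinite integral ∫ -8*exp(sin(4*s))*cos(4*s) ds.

Let u = sin(4*s), so du = (4*cos(4*s)) ds.
Rewriting, the integral becomes -2·∫ e^u du = -2·e^u.
Substituting back, u = sin(4*s).

-2*exp(sin(4*s)) + C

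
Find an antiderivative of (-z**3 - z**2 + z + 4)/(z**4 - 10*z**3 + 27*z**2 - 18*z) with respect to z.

Factor the denominator: z*(z - 6)*(z - 3)*(z - 1).
Partial-fraction decomposition: 3/(10*(z - 1)) + 29/(18*(z - 3)) - 121/(45*(z - 6)) - 2/(9*z).
Integrate each term: A/(z−a) contributes A·log|z−a|.

-2*log(z)/9 - 121*log(z - 6)/45 + 29*log(z - 3)/18 + 3*log(z - 1)/10 + C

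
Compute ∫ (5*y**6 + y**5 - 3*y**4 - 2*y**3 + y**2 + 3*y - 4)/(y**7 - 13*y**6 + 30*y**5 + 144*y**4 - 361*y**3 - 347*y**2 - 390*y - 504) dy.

Factor the denominator: (y - 7)*(y - 6)*(y - 4)*(y + 1)*(y + 3)*(y**2 + 1).
Partial-fraction decomposition: -(4739*y - 3127)/(314500*(y**2 + 1)) + 3209/(12600*(y + 3)) + 3/(1120*(y + 1)) + 10316/(1785*(y - 4)) - 118393/(2331*(y - 6)) + 597229/(12000*(y - 7)).
Integrate each term; A/(y−a) gives A·log|y−a|; the (By+D)/(y²+p²) term gives a log and an atan.

597229*log(y - 7)/12000 - 118393*log(y - 6)/2331 + 10316*log(y - 4)/1785 + 3*log(y + 1)/1120 + 3209*log(y + 3)/12600 - 4739*log(y**2 + 1)/629000 + 3127*atan(y)/314500 + C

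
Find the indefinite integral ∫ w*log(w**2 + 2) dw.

w**2*log(w**2 + 2)/2 - w**2/2 + log(w**2 + 2) + C

Let u = w**2 + 2, so du = (2*w) dw.
The integral becomes (1/2)·∫ log(u) du; integrate by parts with u′=log(u), dv′=du.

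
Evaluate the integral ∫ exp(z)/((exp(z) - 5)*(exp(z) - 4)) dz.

log(exp(z) - 5) - log(exp(z) - 4) + C

Let u = e^z, du = e^z dz.
The integral becomes ∫ du/((u-4)(u-5)); decompose into partial fractions.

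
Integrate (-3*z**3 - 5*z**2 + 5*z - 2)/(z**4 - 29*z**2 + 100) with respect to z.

-159*log(z - 5)/70 + 3*log(z - 2)/7 - 2*log(z + 2)/21 - 223*log(z + 5)/210 + C

Factor the denominator: (z - 5)*(z - 2)*(z + 2)*(z + 5).
Partial-fraction decomposition: -223/(210*(z + 5)) - 2/(21*(z + 2)) + 3/(7*(z - 2)) - 159/(70*(z - 5)).
Integrate each term: A/(z−a) contributes A·log|z−a|.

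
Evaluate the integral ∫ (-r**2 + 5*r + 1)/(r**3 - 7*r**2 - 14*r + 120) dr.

Factor the denominator: (r - 6)*(r - 5)*(r + 4).
Partial-fraction decomposition: -7/(18*(r + 4)) - 1/(9*(r - 5)) - 1/(2*(r - 6)).
Integrate each term: A/(r−a) contributes A·log|r−a|.

-log(r - 6)/2 - log(r - 5)/9 - 7*log(r + 4)/18 + C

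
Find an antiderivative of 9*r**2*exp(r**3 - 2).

Let u = r**3 - 2, so du = (3*r**2) dr.
Rewriting, the integral becomes 3·∫ e^u du = 3·e^u.
Substituting back, u = r**3 - 2.

3*exp(r**3 - 2) + C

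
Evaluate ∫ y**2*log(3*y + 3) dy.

Use integration by parts with u = log(3*y + 3), dv = y**2 dy.
Then du = 3/(3*y + 3) dy and v = y**3/3.

y**3*log(3*y + 3)/3 - y**3/9 + y**2/6 - y/3 + log(y + 1)/3 + C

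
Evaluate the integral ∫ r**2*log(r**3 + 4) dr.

r**3*log(r**3 + 4)/3 - r**3/3 + 4*log(r**3 + 4)/3 + C

Let u = r**3 + 4, so du = (3*r**2) dr.
The integral becomes (1/3)·∫ log(u) du; integrate by parts with u′=log(u), dv′=du.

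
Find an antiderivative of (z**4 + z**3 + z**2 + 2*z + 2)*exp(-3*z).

Use integration by parts with u = z**4 + z**3 + z**2 + 2*z + 2, dv = exp(-3*z) dz, so v = -exp(-3*z)/3.
Apply parts 4 times (tabular method): alternate signs, differentiate u down to 0, integrate dv up.

(-27*z**4 - 63*z**3 - 90*z**2 - 114*z - 92)*exp(-3*z)/81 + C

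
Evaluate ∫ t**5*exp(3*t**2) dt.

Let u = t², du = 2t dt; rewrite as (1/2)∫ u^2·exp(3u) du.
Now integrate by parts 2 times.

(9*t**4 - 6*t**2 + 2)*exp(3*t**2)/54 + C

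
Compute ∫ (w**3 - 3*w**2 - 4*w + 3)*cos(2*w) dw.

w**3*sin(2*w)/2 - 3*w**2*sin(2*w)/2 + 3*w**2*cos(2*w)/4 - 11*w*sin(2*w)/4 - 3*w*cos(2*w)/2 + 9*sin(2*w)/4 - 11*cos(2*w)/8 + C

Use integration by parts with u = w**3 - 3*w**2 - 4*w + 3, dv = cos(2*w) dw, so v = sin(2*w)/2.
Apply parts 3 times (tabular method): alternate signs, differentiate u down to 0, integrate dv up.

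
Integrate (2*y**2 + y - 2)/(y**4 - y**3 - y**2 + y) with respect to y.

-2*log(y) + 7*log(y - 1)/4 + log(y + 1)/4 - 1/(2*y - 2) + C

Factor the denominator: y*(y - 1)**2*(y + 1).
Partial-fraction decomposition: 1/(4*(y + 1)) + 7/(4*(y - 1)) + 1/(2*(y - 1)**2) - 2/y.
Integrate each term; A/(y−a) gives A·log|y−a|; A/(y−a)² gives −A/(y−a).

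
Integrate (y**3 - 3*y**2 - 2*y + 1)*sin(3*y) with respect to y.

-y**3*cos(3*y)/3 + y**2*sin(3*y)/3 + y**2*cos(3*y) - 2*y*sin(3*y)/3 + 8*y*cos(3*y)/9 - 8*sin(3*y)/27 - 5*cos(3*y)/9 + C

Use integration by parts with u = y**3 - 3*y**2 - 2*y + 1, dv = sin(3*y) dy, so v = -cos(3*y)/3.
Apply parts 3 times (tabular method): alternate signs, differentiate u down to 0, integrate dv up.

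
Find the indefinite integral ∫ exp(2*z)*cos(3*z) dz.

Let I denote the integral. Integrate by parts with u = cos(3*z), dv = exp(2*z) dz, so v = exp(2*z)/2: I = exp(2*z)*cos(3*z)/2 + (3/2)·∫ exp(2*z)*sin(3*z) dz.
Apply parts again with u = sin(3*z), dv = exp(2*z) dz: ∫ exp(2*z)*sin(3*z) dz = exp(2*z)*sin(3*z)/2 − (3/2)·I. Substituting back brings back I: I = 3*exp(2*z)*sin(3*z)/4 + exp(2*z)*cos(3*z)/2 − (9/4)·I.
Solving for I: (1 + 9/4)·I equals the remaining terms, so I = (4/13)·(3*exp(2*z)*sin(3*z)/4 + exp(2*z)*cos(3*z)/2).

3*exp(2*z)*sin(3*z)/13 + 2*exp(2*z)*cos(3*z)/13 + C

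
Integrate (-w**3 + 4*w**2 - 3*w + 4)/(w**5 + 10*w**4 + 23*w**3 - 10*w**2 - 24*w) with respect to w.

Factor the denominator: w*(w - 1)*(w + 1)*(w + 4)*(w + 6).
Partial-fraction decomposition: 191/(210*(w + 6)) - 6/(5*(w + 4)) + 2/(5*(w + 1)) + 2/(35*(w - 1)) - 1/(6*w).
Integrate each term: A/(w−a) contributes A·log|w−a|.

-log(w)/6 + 2*log(w - 1)/35 + 2*log(w + 1)/5 - 6*log(w + 4)/5 + 191*log(w + 6)/210 + C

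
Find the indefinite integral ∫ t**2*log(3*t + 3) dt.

t**3*log(3*t + 3)/3 - t**3/9 + t**2/6 - t/3 + log(t + 1)/3 + C

Use integration by parts with u = log(3*t + 3), dv = t**2 dt.
Then du = 3/(3*t + 3) dt and v = t**3/3.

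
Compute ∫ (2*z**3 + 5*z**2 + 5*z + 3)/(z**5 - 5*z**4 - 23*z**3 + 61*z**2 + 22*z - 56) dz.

323*log(z - 7)/880 - 49*log(z - 2)/90 + log(z - 1)/4 - log(z + 1)/144 - 13*log(z + 4)/198 + C

Factor the denominator: (z - 7)*(z - 2)*(z - 1)*(z + 1)*(z + 4).
Partial-fraction decomposition: -13/(198*(z + 4)) - 1/(144*(z + 1)) + 1/(4*(z - 1)) - 49/(90*(z - 2)) + 323/(880*(z - 7)).
Integrate each term: A/(z−a) contributes A·log|z−a|.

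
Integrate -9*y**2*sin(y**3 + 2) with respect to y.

3*cos(y**3 + 2) + C

Let u = y**3 + 2, so du = (3*y**2) dy.
Rewriting, the integral becomes -3·∫ sin(u) du = -3·-cos(u).
Substituting back, u = y**3 + 2.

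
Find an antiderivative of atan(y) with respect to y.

y*atan(y) - log(y**2 + 1)/2 + C

Use integration by parts with u = arctan(y), dv = dy.
Then du = 1/(y**2 + 1) dy.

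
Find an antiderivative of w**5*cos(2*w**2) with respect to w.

Let u = w², du = 2w dw; rewrite as (1/2)∫ u^2·cos(2u) du.
Now integrate by parts 2 times.

w**4*sin(2*w**2)/4 + w**2*cos(2*w**2)/4 - sin(2*w**2)/8 + C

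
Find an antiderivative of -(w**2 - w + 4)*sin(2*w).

w**2*cos(2*w)/2 - w*sin(2*w)/2 - w*cos(2*w)/2 + sin(2*w)/4 + 7*cos(2*w)/4 + C

Use integration by parts with u = w**2 - w + 4, dv = -sin(2*w) dw, so v = cos(2*w)/2.
Apply parts 2 times (tabular method): alternate signs, differentiate u down to 0, integrate dv up.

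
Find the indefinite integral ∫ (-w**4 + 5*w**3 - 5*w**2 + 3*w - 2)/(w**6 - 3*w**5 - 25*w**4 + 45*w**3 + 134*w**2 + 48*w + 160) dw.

-8*log(w - 5)/117 + log(w - 4)/136 - log(w + 2)/5 + 335*log(w + 4)/1224 - 7*log(w**2 + 1)/1105 + 8*atan(w)/1105 + C

Factor the denominator: (w - 5)*(w - 4)*(w + 2)*(w + 4)*(w**2 + 1).
Partial-fraction decomposition: -2*(7*w - 4)/(1105*(w**2 + 1)) + 335/(1224*(w + 4)) - 1/(5*(w + 2)) + 1/(136*(w - 4)) - 8/(117*(w - 5)).
Integrate each term; A/(w−a) gives A·log|w−a|; the (Bw+D)/(w²+p²) term gives a log and an atan.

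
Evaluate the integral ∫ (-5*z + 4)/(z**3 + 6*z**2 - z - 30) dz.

-6*log(z - 2)/35 - 19*log(z + 3)/10 + 29*log(z + 5)/14 + C

Factor the denominator: (z - 2)*(z + 3)*(z + 5).
Partial-fraction decomposition: 29/(14*(z + 5)) - 19/(10*(z + 3)) - 6/(35*(z - 2)).
Integrate each term: A/(z−a) contributes A·log|z−a|.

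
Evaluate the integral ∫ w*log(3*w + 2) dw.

Use integration by parts with u = log(3*w + 2), dv = w dw.
Then du = 3/(3*w + 2) dw and v = w**2/2.

w**2*log(3*w + 2)/2 - w**2/4 + w/3 - 2*log(3*w + 2)/9 + C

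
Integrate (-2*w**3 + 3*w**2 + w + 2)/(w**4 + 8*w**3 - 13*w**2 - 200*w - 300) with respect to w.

Factor the denominator: (w - 5)*(w + 2)*(w + 5)*(w + 6).
Partial-fraction decomposition: -134/(11*(w + 6)) + 161/(15*(w + 5)) - 1/(3*(w + 2)) - 12/(55*(w - 5)).
Integrate each term: A/(w−a) contributes A·log|w−a|.

-12*log(w - 5)/55 - log(w + 2)/3 + 161*log(w + 5)/15 - 134*log(w + 6)/11 + C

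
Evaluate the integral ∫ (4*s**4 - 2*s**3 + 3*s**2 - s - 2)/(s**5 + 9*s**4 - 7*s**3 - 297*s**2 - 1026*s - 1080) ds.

Factor the denominator: (s - 6)*(s + 3)**2*(s + 4)*(s + 5).
Partial-fraction decomposition: 707/(11*(s + 5)) - 601/(5*(s + 4)) + 4810/(81*(s + 3)) - 203/(9*(s + 3)**2) + 2426/(4455*(s - 6)).
Integrate each term; A/(s−a) gives A·log|s−a|; A/(s−a)² gives −A/(s−a).

2426*log(s - 6)/4455 + 4810*log(s + 3)/81 - 601*log(s + 4)/5 + 707*log(s + 5)/11 + 203/(9*s + 27) + C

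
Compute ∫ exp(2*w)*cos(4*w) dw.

exp(2*w)*sin(4*w)/5 + exp(2*w)*cos(4*w)/10 + C

Let I denote the integral. Integrate by parts with u = cos(4*w), dv = exp(2*w) dw, so v = exp(2*w)/2: I = exp(2*w)*cos(4*w)/2 + 2·∫ exp(2*w)*sin(4*w) dw.
Apply parts again with u = sin(4*w), dv = exp(2*w) dw: ∫ exp(2*w)*sin(4*w) dw = exp(2*w)*sin(4*w)/2 − 2·I. Substituting back brings back I: I = exp(2*w)*sin(4*w) + exp(2*w)*cos(4*w)/2 − 4·I.
Solving for I: (1 + 4)·I equals the remaining terms, so I = (1/5)·(exp(2*w)*sin(4*w) + exp(2*w)*cos(4*w)/2).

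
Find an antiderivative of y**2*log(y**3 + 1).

y**3*log(y**3 + 1)/3 - y**3/3 + log(y**3 + 1)/3 + C

Let u = y**3 + 1, so du = (3*y**2) dy.
The integral becomes (1/3)·∫ log(u) du; integrate by parts with u′=log(u), dv′=du.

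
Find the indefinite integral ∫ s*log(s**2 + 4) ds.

s**2*log(s**2 + 4)/2 - s**2/2 + 2*log(s**2 + 4) + C

Let u = s**2 + 4, so du = (2*s) ds.
The integral becomes (1/2)·∫ log(u) du; integrate by parts with u′=log(u), dv′=du.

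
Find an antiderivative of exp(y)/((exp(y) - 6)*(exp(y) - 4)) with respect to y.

log(exp(y) - 6)/2 - log(exp(y) - 4)/2 + C

Let u = e^y, du = e^y dy.
The integral becomes ∫ du/((u-4)(u-6)); decompose into partial fractions.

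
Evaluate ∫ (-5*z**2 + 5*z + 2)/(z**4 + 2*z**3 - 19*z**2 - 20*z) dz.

-log(z)/10 - 29*log(z - 4)/90 - 2*log(z + 1)/5 + 37*log(z + 5)/45 + C

Factor the denominator: z*(z - 4)*(z + 1)*(z + 5).
Partial-fraction decomposition: 37/(45*(z + 5)) - 2/(5*(z + 1)) - 29/(90*(z - 4)) - 1/(10*z).
Integrate each term: A/(z−a) contributes A·log|z−a|.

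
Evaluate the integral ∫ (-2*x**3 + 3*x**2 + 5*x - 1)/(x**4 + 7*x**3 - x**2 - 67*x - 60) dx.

-13*log(x - 3)/224 + log(x + 1)/48 + 155*log(x + 4)/21 - 299*log(x + 5)/32 + C

Factor the denominator: (x - 3)*(x + 1)*(x + 4)*(x + 5).
Partial-fraction decomposition: -299/(32*(x + 5)) + 155/(21*(x + 4)) + 1/(48*(x + 1)) - 13/(224*(x - 3)).
Integrate each term: A/(x−a) contributes A·log|x−a|.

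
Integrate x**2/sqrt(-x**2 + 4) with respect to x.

-x*sqrt(-x**2 + 4)/2 + 2*asin(x/2) + C

Substitute x = 2·sin(θ), so dx = 2·cos(θ) dθ and the radical becomes sqrt(-x**2 + 4) = 2·cos(θ) by the Pythagorean identity.
Integrate the resulting trig expression in θ, then back-substitute θ = asin(x/2), sin(θ) = x/2, cos(θ) = sqrt(-x**2 + 4)/2 (absorbing any constant into C).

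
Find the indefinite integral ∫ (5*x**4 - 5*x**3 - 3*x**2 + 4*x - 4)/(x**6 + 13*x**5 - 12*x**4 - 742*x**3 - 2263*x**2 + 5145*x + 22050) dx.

3389*log(x - 7)/34944 - 251*log(x - 3)/23040 - 60455*log(x + 5)/1536 + 7424*log(x + 6)/117 - 13541*log(x + 7)/560 - 1217/(64*x + 320) + C

Factor the denominator: (x - 7)*(x - 3)*(x + 5)**2*(x + 6)*(x + 7).
Partial-fraction decomposition: -13541/(560*(x + 7)) + 7424/(117*(x + 6)) - 60455/(1536*(x + 5)) + 1217/(64*(x + 5)**2) - 251/(23040*(x - 3)) + 3389/(34944*(x - 7)).
Integrate each term; A/(x−a) gives A·log|x−a|; A/(x−a)² gives −A/(x−a).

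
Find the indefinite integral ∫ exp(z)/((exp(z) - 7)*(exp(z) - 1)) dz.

log(exp(z) - 7)/6 - log(exp(z) - 1)/6 + C

Let u = e^z, du = e^z dz.
The integral becomes ∫ du/((u-7)(u-1)); decompose into partial fractions.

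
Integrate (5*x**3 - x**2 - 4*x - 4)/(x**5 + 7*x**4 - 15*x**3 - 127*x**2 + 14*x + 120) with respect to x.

142*log(x - 4)/675 + log(x - 1)/63 - 3*log(x + 1)/100 + 317*log(x + 5)/108 - 548*log(x + 6)/175 + C

Factor the denominator: (x - 4)*(x - 1)*(x + 1)*(x + 5)*(x + 6).
Partial-fraction decomposition: -548/(175*(x + 6)) + 317/(108*(x + 5)) - 3/(100*(x + 1)) + 1/(63*(x - 1)) + 142/(675*(x - 4)).
Integrate each term: A/(x−a) contributes A·log|x−a|.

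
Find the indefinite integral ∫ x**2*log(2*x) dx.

Use integration by parts with u = log(2*x), dv = x**2 dx.
Then du = 1/x dx and v = x**3/3.

x**3*(log(x) + log(2))/3 - x**3/9 + C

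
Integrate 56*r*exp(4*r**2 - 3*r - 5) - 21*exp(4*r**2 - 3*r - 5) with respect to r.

Let u = 4*r**2 - 3*r - 5, so du = (8*r - 3) dr.
Rewriting, the integral becomes 7·∫ e^u du = 7·e^u.
Substituting back, u = 4*r**2 - 3*r - 5.

7*exp(4*r**2 - 3*r - 5) + C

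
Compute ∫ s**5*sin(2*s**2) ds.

-s**4*cos(2*s**2)/4 + s**2*sin(2*s**2)/4 + cos(2*s**2)/8 + C

Let u = s², du = 2s ds; rewrite as (1/2)∫ u^2·sin(2u) du.
Now integrate by parts 2 times.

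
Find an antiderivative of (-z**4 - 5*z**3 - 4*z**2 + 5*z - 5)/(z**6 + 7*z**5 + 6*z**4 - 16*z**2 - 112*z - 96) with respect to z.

Factor the denominator: (z - 2)*(z + 1)*(z + 2)*(z + 6)*(z**2 + 4).
Partial-fraction decomposition: -(17*z + 138)/(320*(z**2 + 4)) + 79/(1280*(z + 6)) - 7/(128*(z + 2)) + 2/(15*(z + 1)) - 67/(768*(z - 2)).
Integrate each term; A/(z−a) gives A·log|z−a|; the (Bz+D)/(z²+p²) term gives a log and an atan.

-67*log(z - 2)/768 + 2*log(z + 1)/15 - 7*log(z + 2)/128 + 79*log(z + 6)/1280 - 17*log(z**2 + 4)/640 - 69*atan(z/2)/320 + C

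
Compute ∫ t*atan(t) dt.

t**2*atan(t)/2 - t/2 + atan(t)/2 + C

Use integration by parts with u = arctan(t), dv = t dt.
Then du = 1/(t**2 + 1) dt.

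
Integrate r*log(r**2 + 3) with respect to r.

Let u = r**2 + 3, so du = (2*r) dr.
The integral becomes (1/2)·∫ log(u) du; integrate by parts with u′=log(u), dv′=du.

r**2*log(r**2 + 3)/2 - r**2/2 + 3*log(r**2 + 3)/2 + C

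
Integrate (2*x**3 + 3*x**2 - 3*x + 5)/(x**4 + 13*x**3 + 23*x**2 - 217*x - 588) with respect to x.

Factor the denominator: (x - 4)*(x + 3)*(x + 7)**2.
Partial-fraction decomposition: 3261/(1936*(x + 7)) - 513/(44*(x + 7)**2) + 13/(112*(x + 3)) + 169/(847*(x - 4)).
Integrate each term; A/(x−a) gives A·log|x−a|; A/(x−a)² gives −A/(x−a).

169*log(x - 4)/847 + 13*log(x + 3)/112 + 3261*log(x + 7)/1936 + 513/(44*x + 308) + C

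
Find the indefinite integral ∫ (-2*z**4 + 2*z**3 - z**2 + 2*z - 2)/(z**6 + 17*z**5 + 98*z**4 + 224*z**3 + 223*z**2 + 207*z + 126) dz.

Factor the denominator: (z + 1)*(z + 3)*(z + 6)*(z + 7)*(z**2 + 1).
Partial-fraction decomposition: 3*(19*z - 3)/(3700*(z**2 + 1)) + 1851/(400*(z + 7)) - 3074/(555*(z + 6)) + 233/(240*(z + 3)) - 3/(40*(z + 1)).
Integrate each term; A/(z−a) gives A·log|z−a|; the (Bz+D)/(z²+p²) term gives a log and an atan.

-3*log(z + 1)/40 + 233*log(z + 3)/240 - 3074*log(z + 6)/555 + 1851*log(z + 7)/400 + 57*log(z**2 + 1)/7400 - 9*atan(z)/3700 + C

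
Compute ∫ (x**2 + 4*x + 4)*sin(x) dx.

-x**2*cos(x) + 2*x*sin(x) - 4*x*cos(x) + 4*sin(x) - 2*cos(x) + C

Use integration by parts with u = x**2 + 4*x + 4, dv = sin(x) dx, so v = -cos(x).
Apply parts 2 times (tabular method): alternate signs, differentiate u down to 0, integrate dv up.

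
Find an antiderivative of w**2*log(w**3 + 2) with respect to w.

w**3*log(w**3 + 2)/3 - w**3/3 + 2*log(w**3 + 2)/3 + C

Let u = w**3 + 2, so du = (3*w**2) dw.
The integral becomes (1/3)·∫ log(u) du; integrate by parts with u′=log(u), dv′=du.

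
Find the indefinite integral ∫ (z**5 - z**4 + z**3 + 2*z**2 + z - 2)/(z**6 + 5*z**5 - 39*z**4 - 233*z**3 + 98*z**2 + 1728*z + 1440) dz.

Factor the denominator: (z - 6)*(z - 3)*(z + 1)*(z + 4)**2*(z + 5).
Partial-fraction decomposition: 479/(44*(z + 5)) - 111698/(11025*(z + 4)) + 659/(105*(z + 4)**2) - 1/(252*(z + 1)) - 13/(294*(z - 3)) + 1693/(5775*(z - 6)).
Integrate each term; A/(z−a) gives A·log|z−a|; A/(z−a)² gives −A/(z−a).

1693*log(z - 6)/5775 - 13*log(z - 3)/294 - log(z + 1)/252 - 111698*log(z + 4)/11025 + 479*log(z + 5)/44 - 659/(105*z + 420) + C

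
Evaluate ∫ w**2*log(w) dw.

w**3*log(w)/3 - w**3/9 + C

Use integration by parts with u = log(w), dv = w**2 dw.
Then du = 1/w dw and v = w**3/3.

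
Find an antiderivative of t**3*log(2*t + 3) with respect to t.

Use integration by parts with u = log(2*t + 3), dv = t**3 dt.
Then du = 2/(2*t + 3) dt and v = t**4/4.

t**4*log(2*t + 3)/4 - t**4/16 + t**3/8 - 9*t**2/32 + 27*t/32 - 81*log(2*t + 3)/64 + C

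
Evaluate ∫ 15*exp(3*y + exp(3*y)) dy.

5*exp(exp(3*y)) + C

Let u = exp(3*y), so du = (3*exp(3*y)) dy.
Rewriting, the integral becomes 5·∫ e^u du = 5·e^u.
Substituting back, u = exp(3*y).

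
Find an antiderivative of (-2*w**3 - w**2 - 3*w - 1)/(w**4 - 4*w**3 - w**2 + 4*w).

-log(w)/4 - 157*log(w - 4)/60 + 7*log(w - 1)/6 - 3*log(w + 1)/10 + C

Factor the denominator: w*(w - 4)*(w - 1)*(w + 1).
Partial-fraction decomposition: -3/(10*(w + 1)) + 7/(6*(w - 1)) - 157/(60*(w - 4)) - 1/(4*w).
Integrate each term: A/(w−a) contributes A·log|w−a|.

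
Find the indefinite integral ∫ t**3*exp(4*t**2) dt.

Let u = t², du = 2t dt; rewrite as (1/2)∫ u^1·exp(4u) du.
Now integrate by parts 1 time.

(4*t**2 - 1)*exp(4*t**2)/32 + C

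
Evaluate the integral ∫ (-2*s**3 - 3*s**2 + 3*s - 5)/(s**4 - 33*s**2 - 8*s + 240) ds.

Factor the denominator: (s - 5)*(s - 3)*(s + 4)**2.
Partial-fraction decomposition: -53/(63*(s + 4)) + (s + 4)**(-2) + 11/(14*(s - 3)) - 35/(18*(s - 5)).
Integrate each term; A/(s−a) gives A·log|s−a|; A/(s−a)² gives −A/(s−a).

-35*log(s - 5)/18 + 11*log(s - 3)/14 - 53*log(s + 4)/63 - 1/(s + 4) + C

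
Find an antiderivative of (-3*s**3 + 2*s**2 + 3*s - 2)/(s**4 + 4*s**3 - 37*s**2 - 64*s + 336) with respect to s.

-75*log(s - 4)/44 + 4*log(s - 3)/5 + 5*log(s + 4)/4 - 184*log(s + 7)/55 + C

Factor the denominator: (s - 4)*(s - 3)*(s + 4)*(s + 7).
Partial-fraction decomposition: -184/(55*(s + 7)) + 5/(4*(s + 4)) + 4/(5*(s - 3)) - 75/(44*(s - 4)).
Integrate each term: A/(s−a) contributes A·log|s−a|.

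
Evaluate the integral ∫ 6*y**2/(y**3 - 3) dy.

Let u = y**3 - 3, so du = (3*y**2) dy.
Rewriting, the integral becomes 2·∫ 1/u du = 2·log(u).
Substituting back, u = y**3 - 3.

2*log(y**3 - 3) + C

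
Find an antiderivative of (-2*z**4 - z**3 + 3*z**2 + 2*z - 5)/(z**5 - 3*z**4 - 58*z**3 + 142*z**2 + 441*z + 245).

-4989*log(z - 7)/1792 + 1295*log(z - 5)/864 + log(z + 1)/768 - 4331*log(z + 7)/6048 + 5/(288*z + 288) + C

Factor the denominator: (z - 7)*(z - 5)*(z + 1)**2*(z + 7).
Partial-fraction decomposition: -4331/(6048*(z + 7)) + 1/(768*(z + 1)) - 5/(288*(z + 1)**2) + 1295/(864*(z - 5)) - 4989/(1792*(z - 7)).
Integrate each term; A/(z−a) gives A·log|z−a|; A/(z−a)² gives −A/(z−a).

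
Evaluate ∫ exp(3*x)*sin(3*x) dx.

exp(3*x)*sin(3*x)/6 - exp(3*x)*cos(3*x)/6 + C

Let I denote the integral. Integrate by parts with u = sin(3*x), dv = exp(3*x) dx, so v = exp(3*x)/3: I = exp(3*x)*sin(3*x)/3 − ∫ exp(3*x)*cos(3*x) dx.
Apply parts again with u = cos(3*x), dv = exp(3*x) dx: ∫ exp(3*x)*cos(3*x) dx = exp(3*x)*cos(3*x)/3 + I. Substituting back brings back I: I = exp(3*x)*sin(3*x)/3 - exp(3*x)*cos(3*x)/3 − I.
Solving for I: (1 + 1)·I equals the remaining terms, so I = (1/2)·(exp(3*x)*sin(3*x)/3 - exp(3*x)*cos(3*x)/3).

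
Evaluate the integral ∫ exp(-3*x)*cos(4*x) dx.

Let I denote the integral. Integrate by parts with u = cos(4*x), dv = exp(-3*x) dx, so v = -exp(-3*x)/3: I = -exp(-3*x)*cos(4*x)/3 − (4/3)·∫ exp(-3*x)*sin(4*x) dx.
Apply parts again with u = sin(4*x), dv = exp(-3*x) dx: ∫ exp(-3*x)*sin(4*x) dx = -exp(-3*x)*sin(4*x)/3 + (4/3)·I. Substituting back brings back I: I = 4*exp(-3*x)*sin(4*x)/9 - exp(-3*x)*cos(4*x)/3 − (16/9)·I.
Solving for I: (1 + 16/9)·I equals the remaining terms, so I = (9/25)·(4*exp(-3*x)*sin(4*x)/9 - exp(-3*x)*cos(4*x)/3).

4*exp(-3*x)*sin(4*x)/25 - 3*exp(-3*x)*cos(4*x)/25 + C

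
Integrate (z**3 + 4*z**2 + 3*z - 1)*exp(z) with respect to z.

Use integration by parts with u = z**3 + 4*z**2 + 3*z - 1, dv = exp(z) dz, so v = exp(z).
Apply parts 3 times (tabular method): alternate signs, differentiate u down to 0, integrate dv up.

(z**3 + z**2 + z - 2)*exp(z) + C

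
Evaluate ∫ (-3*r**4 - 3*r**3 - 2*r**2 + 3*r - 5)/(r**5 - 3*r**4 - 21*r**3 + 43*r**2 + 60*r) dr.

-log(r)/12 - 229*log(r - 5)/54 + 169*log(r - 3)/84 + 5*log(r + 1)/36 - 625*log(r + 4)/756 + C

Factor the denominator: r*(r - 5)*(r - 3)*(r + 1)*(r + 4).
Partial-fraction decomposition: -625/(756*(r + 4)) + 5/(36*(r + 1)) + 169/(84*(r - 3)) - 229/(54*(r - 5)) - 1/(12*r).
Integrate each term: A/(r−a) contributes A·log|r−a|.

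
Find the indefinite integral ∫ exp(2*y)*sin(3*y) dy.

2*exp(2*y)*sin(3*y)/13 - 3*exp(2*y)*cos(3*y)/13 + C

Let I denote the integral. Integrate by parts with u = sin(3*y), dv = exp(2*y) dy, so v = exp(2*y)/2: I = exp(2*y)*sin(3*y)/2 − (3/2)·∫ exp(2*y)*cos(3*y) dy.
Apply parts again with u = cos(3*y), dv = exp(2*y) dy: ∫ exp(2*y)*cos(3*y) dy = exp(2*y)*cos(3*y)/2 + (3/2)·I. Substituting back brings back I: I = exp(2*y)*sin(3*y)/2 - 3*exp(2*y)*cos(3*y)/4 − (9/4)·I.
Solving for I: (1 + 9/4)·I equals the remaining terms, so I = (4/13)·(exp(2*y)*sin(3*y)/2 - 3*exp(2*y)*cos(3*y)/4).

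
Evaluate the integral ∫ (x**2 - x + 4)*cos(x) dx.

Use integration by parts with u = x**2 - x + 4, dv = cos(x) dx, so v = sin(x).
Apply parts 2 times (tabular method): alternate signs, differentiate u down to 0, integrate dv up.

x**2*sin(x) - x*sin(x) + 2*x*cos(x) + 2*sin(x) - cos(x) + C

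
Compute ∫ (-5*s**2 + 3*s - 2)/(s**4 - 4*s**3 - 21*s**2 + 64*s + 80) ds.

Factor the denominator: (s - 5)*(s - 4)*(s + 1)*(s + 4).
Partial-fraction decomposition: 47/(108*(s + 4)) - 1/(9*(s + 1)) + 7/(4*(s - 4)) - 56/(27*(s - 5)).
Integrate each term: A/(s−a) contributes A·log|s−a|.

-56*log(s - 5)/27 + 7*log(s - 4)/4 - log(s + 1)/9 + 47*log(s + 4)/108 + C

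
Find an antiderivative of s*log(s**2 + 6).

s**2*log(s**2 + 6)/2 - s**2/2 + 3*log(s**2 + 6) + C

Let u = s**2 + 6, so du = (2*s) ds.
The integral becomes (1/2)·∫ log(u) du; integrate by parts with u′=log(u), dv′=du.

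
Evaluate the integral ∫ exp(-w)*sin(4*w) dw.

Let I denote the integral. Integrate by parts with u = sin(4*w), dv = exp(-w) dw, so v = -exp(-w): I = -exp(-w)*sin(4*w) + 4·∫ exp(-w)*cos(4*w) dw.
Apply parts again with u = cos(4*w), dv = exp(-w) dw: ∫ exp(-w)*cos(4*w) dw = -exp(-w)*cos(4*w) − 4·I. Substituting back brings back I: I = -exp(-w)*sin(4*w) - 4*exp(-w)*cos(4*w) − 16·I.
Solving for I: (1 + 16)·I equals the remaining terms, so I = (1/17)·(-exp(-w)*sin(4*w) - 4*exp(-w)*cos(4*w)).

-exp(-w)*sin(4*w)/17 - 4*exp(-w)*cos(4*w)/17 + C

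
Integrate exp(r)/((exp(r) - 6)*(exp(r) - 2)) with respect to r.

log(exp(r) - 6)/4 - log(exp(r) - 2)/4 + C

Let u = e^r, du = e^r dr.
The integral becomes ∫ du/((u-6)(u-2)); decompose into partial fractions.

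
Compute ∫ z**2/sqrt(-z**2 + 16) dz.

Substitute z = 4·sin(θ), so dz = 4·cos(θ) dθ and the radical becomes sqrt(-z**2 + 16) = 4·cos(θ) by the Pythagorean identity.
Integrate the resulting trig expression in θ, then back-substitute θ = asin(z/4), sin(θ) = z/4, cos(θ) = sqrt(-z**2 + 16)/4 (absorbing any constant into C).

-z*sqrt(-z**2 + 16)/2 + 8*asin(z/4) + C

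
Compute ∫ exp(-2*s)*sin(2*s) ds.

Let I denote the integral. Integrate by parts with u = sin(2*s), dv = exp(-2*s) ds, so v = -exp(-2*s)/2: I = -exp(-2*s)*sin(2*s)/2 + ∫ exp(-2*s)*cos(2*s) ds.
Apply parts again with u = cos(2*s), dv = exp(-2*s) ds: ∫ exp(-2*s)*cos(2*s) ds = -exp(-2*s)*cos(2*s)/2 − I. Substituting back brings back I: I = -exp(-2*s)*sin(2*s)/2 - exp(-2*s)*cos(2*s)/2 − I.
Solving for I: (1 + 1)·I equals the remaining terms, so I = (1/2)·(-exp(-2*s)*sin(2*s)/2 - exp(-2*s)*cos(2*s)/2).

-exp(-2*s)*sin(2*s)/4 - exp(-2*s)*cos(2*s)/4 + C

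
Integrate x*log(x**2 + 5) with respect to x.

x**2*log(x**2 + 5)/2 - x**2/2 + 5*log(x**2 + 5)/2 + C

Let u = x**2 + 5, so du = (2*x) dx.
The integral becomes (1/2)·∫ log(u) du; integrate by parts with u′=log(u), dv′=du.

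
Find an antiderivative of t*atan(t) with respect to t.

Use integration by parts with u = arctan(t), dv = t dt.
Then du = 1/(t**2 + 1) dt.

t**2*atan(t)/2 - t/2 + atan(t)/2 + C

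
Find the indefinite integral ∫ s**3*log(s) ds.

Use integration by parts with u = log(s), dv = s**3 ds.
Then du = 1/s ds and v = s**4/4.

s**4*log(s)/4 - s**4/16 + C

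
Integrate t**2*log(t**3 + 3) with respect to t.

t**3*log(t**3 + 3)/3 - t**3/3 + log(t**3 + 3) + C

Let u = t**3 + 3, so du = (3*t**2) dt.
The integral becomes (1/3)·∫ log(u) du; integrate by parts with u′=log(u), dv′=du.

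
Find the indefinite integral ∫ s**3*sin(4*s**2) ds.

Let u = s², du = 2s ds; rewrite as (1/2)∫ u^1·sin(4u) du.
Now integrate by parts 1 time.

-s**2*cos(4*s**2)/8 + sin(4*s**2)/32 + C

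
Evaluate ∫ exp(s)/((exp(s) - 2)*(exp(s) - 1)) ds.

Let u = e^s, du = e^s ds.
The integral becomes ∫ du/((u-1)(u-2)); decompose into partial fractions.

log(exp(s) - 2) - log(exp(s) - 1) + C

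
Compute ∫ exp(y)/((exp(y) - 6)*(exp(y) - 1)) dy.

log(exp(y) - 6)/5 - log(exp(y) - 1)/5 + C

Let u = e^y, du = e^y dy.
The integral becomes ∫ du/((u-1)(u-6)); decompose into partial fractions.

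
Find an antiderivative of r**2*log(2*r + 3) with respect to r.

r**3*log(2*r + 3)/3 - r**3/9 + r**2/4 - 3*r/4 + 9*log(2*r + 3)/8 + C

Use integration by parts with u = log(2*r + 3), dv = r**2 dr.
Then du = 2/(2*r + 3) dr and v = r**3/3.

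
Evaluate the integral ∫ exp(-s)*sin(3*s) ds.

Let I denote the integral. Integrate by parts with u = sin(3*s), dv = exp(-s) ds, so v = -exp(-s): I = -exp(-s)*sin(3*s) + 3·∫ exp(-s)*cos(3*s) ds.
Apply parts again with u = cos(3*s), dv = exp(-s) ds: ∫ exp(-s)*cos(3*s) ds = -exp(-s)*cos(3*s) − 3·I. Substituting back brings back I: I = -exp(-s)*sin(3*s) - 3*exp(-s)*cos(3*s) − 9·I.
Solving for I: (1 + 9)·I equals the remaining terms, so I = (1/10)·(-exp(-s)*sin(3*s) - 3*exp(-s)*cos(3*s)).

-exp(-s)*sin(3*s)/10 - 3*exp(-s)*cos(3*s)/10 + C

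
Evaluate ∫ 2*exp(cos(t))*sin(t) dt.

-2*exp(cos(t)) + C

Let u = cos(t), so du = (-sin(t)) dt.
Rewriting, the integral becomes -2·∫ e^u du = -2·e^u.
Substituting back, u = cos(t).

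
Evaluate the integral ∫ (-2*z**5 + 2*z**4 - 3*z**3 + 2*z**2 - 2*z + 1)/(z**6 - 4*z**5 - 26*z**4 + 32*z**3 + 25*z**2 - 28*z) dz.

-log(z)/28 - 7439*log(z - 7)/5544 + 89*log(z - 1)/900 + log(z + 1)/8 - 931*log(z + 4)/1100 - 1/(30*z - 30) + C

Factor the denominator: z*(z - 7)*(z - 1)**2*(z + 1)*(z + 4).
Partial-fraction decomposition: -931/(1100*(z + 4)) + 1/(8*(z + 1)) + 89/(900*(z - 1)) + 1/(30*(z - 1)**2) - 7439/(5544*(z - 7)) - 1/(28*z).
Integrate each term; A/(z−a) gives A·log|z−a|; A/(z−a)² gives −A/(z−a).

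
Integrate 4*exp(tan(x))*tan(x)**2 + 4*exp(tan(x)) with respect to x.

Let u = tan(x), so du = (tan(x)**2 + 1) dx.
Rewriting, the integral becomes 4·∫ e^u du = 4·e^u.
Substituting back, u = tan(x).

4*exp(tan(x)) + C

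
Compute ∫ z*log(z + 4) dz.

z**2*log(z + 4)/2 - z**2/4 + 2*z - 8*log(z + 4) + C

Use integration by parts with u = log(z + 4), dv = z dz.
Then du = 1/(z + 4) dz and v = z**2/2.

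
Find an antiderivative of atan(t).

Use integration by parts with u = arctan(t), dv = dt.
Then du = 1/(t**2 + 1) dt.

t*atan(t) - log(t**2 + 1)/2 + C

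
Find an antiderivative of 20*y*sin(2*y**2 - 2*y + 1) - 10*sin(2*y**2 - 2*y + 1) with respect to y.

-5*cos(2*y**2 - 2*y + 1) + C

Let u = 2*y**2 - 2*y + 1, so du = (4*y - 2) dy.
Rewriting, the integral becomes 5·∫ sin(u) du = 5·-cos(u).
Substituting back, u = 2*y**2 - 2*y + 1.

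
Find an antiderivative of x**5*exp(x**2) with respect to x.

(x**4 - 2*x**2 + 2)*exp(x**2)/2 + C

Let u = x², du = 2x dx; rewrite as (1/2)∫ u^2·exp(1u) du.
Now integrate by parts 2 times.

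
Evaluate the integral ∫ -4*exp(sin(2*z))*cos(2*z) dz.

-2*exp(sin(2*z)) + C

Let u = sin(2*z), so du = (2*cos(2*z)) dz.
Rewriting, the integral becomes -2·∫ e^u du = -2·e^u.
Substituting back, u = sin(2*z).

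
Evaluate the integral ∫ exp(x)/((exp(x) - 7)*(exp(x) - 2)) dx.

log(exp(x) - 7)/5 - log(exp(x) - 2)/5 + C

Let u = e^x, du = e^x dx.
The integral becomes ∫ du/((u-7)(u-2)); decompose into partial fractions.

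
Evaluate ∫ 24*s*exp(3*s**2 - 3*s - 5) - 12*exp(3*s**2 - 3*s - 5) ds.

4*exp(3*s**2 - 3*s - 5) + C

Let u = 3*s**2 - 3*s - 5, so du = (6*s - 3) ds.
Rewriting, the integral becomes 4·∫ e^u du = 4·e^u.
Substituting back, u = 3*s**2 - 3*s - 5.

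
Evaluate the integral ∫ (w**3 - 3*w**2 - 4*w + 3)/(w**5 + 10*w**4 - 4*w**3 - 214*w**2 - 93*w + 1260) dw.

Factor the denominator: (w - 3)**2*(w + 4)*(w + 5)*(w + 7).
Partial-fraction decomposition: -153/(200*(w + 7)) + 177/(128*(w + 5)) - 31/(49*(w + 4)) + 2327/(156800*(w - 3)) - 9/(560*(w - 3)**2).
Integrate each term; A/(w−a) gives A·log|w−a|; A/(w−a)² gives −A/(w−a).

2327*log(w - 3)/156800 - 31*log(w + 4)/49 + 177*log(w + 5)/128 - 153*log(w + 7)/200 + 9/(560*w - 1680) + C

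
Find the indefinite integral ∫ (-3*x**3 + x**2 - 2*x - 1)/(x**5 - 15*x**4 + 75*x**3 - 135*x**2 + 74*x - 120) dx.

Factor the denominator: (x - 6)*(x - 5)*(x - 4)*(x**2 + 1).
Partial-fraction decomposition: (41*x + 283)/(16354*(x**2 + 1)) - 185/(34*(x - 4)) + 361/(26*(x - 5)) - 625/(74*(x - 6)).
Integrate each term; A/(x−a) gives A·log|x−a|; the (Bx+D)/(x²+p²) term gives a log and an atan.

-625*log(x - 6)/74 + 361*log(x - 5)/26 - 185*log(x - 4)/34 + 41*log(x**2 + 1)/32708 + 283*atan(x)/16354 + C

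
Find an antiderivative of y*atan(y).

y**2*atan(y)/2 - y/2 + atan(y)/2 + C

Use integration by parts with u = arctan(y), dv = y dy.
Then du = 1/(y**2 + 1) dy.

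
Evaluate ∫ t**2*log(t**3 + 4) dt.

t**3*log(t**3 + 4)/3 - t**3/3 + 4*log(t**3 + 4)/3 + C

Let u = t**3 + 4, so du = (3*t**2) dt.
The integral becomes (1/3)·∫ log(u) du; integrate by parts with u′=log(u), dv′=du.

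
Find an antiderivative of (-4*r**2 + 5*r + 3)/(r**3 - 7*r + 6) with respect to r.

-3*log(r - 2)/5 - log(r - 1) - 12*log(r + 3)/5 + C

Factor the denominator: (r - 2)*(r - 1)*(r + 3).
Partial-fraction decomposition: -12/(5*(r + 3)) - 1/(r - 1) - 3/(5*(r - 2)).
Integrate each term: A/(r−a) contributes A·log|r−a|.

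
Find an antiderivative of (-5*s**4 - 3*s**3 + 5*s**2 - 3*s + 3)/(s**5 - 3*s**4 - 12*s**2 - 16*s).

Factor the denominator: s*(s - 4)*(s + 1)*(s**2 + 4).
Partial-fraction decomposition: -(167*s + 363)/(100*(s**2 + 4)) + 9/(25*(s + 1)) - 1401/(400*(s - 4)) - 3/(16*s).
Integrate each term; A/(s−a) gives A·log|s−a|; the (Bs+D)/(s²+p²) term gives a log and an atan.

-3*log(s)/16 - 1401*log(s - 4)/400 + 9*log(s + 1)/25 - 167*log(s**2 + 4)/200 - 363*atan(s/2)/200 + C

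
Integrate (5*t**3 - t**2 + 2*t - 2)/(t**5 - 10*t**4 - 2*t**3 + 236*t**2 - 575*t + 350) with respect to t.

839*log(t - 7)/360 - 38*log(t - 5)/15 + 38*log(t - 2)/105 - log(t - 1)/36 - 331*log(t + 5)/2520 + C

Factor the denominator: (t - 7)*(t - 5)*(t - 2)*(t - 1)*(t + 5).
Partial-fraction decomposition: -331/(2520*(t + 5)) - 1/(36*(t - 1)) + 38/(105*(t - 2)) - 38/(15*(t - 5)) + 839/(360*(t - 7)).
Integrate each term: A/(t−a) contributes A·log|t−a|.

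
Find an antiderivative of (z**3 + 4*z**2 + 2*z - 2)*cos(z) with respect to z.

Use integration by parts with u = z**3 + 4*z**2 + 2*z - 2, dv = cos(z) dz, so v = sin(z).
Apply parts 3 times (tabular method): alternate signs, differentiate u down to 0, integrate dv up.

z**3*sin(z) + 4*z**2*sin(z) + 3*z**2*cos(z) - 4*z*sin(z) + 8*z*cos(z) - 10*sin(z) - 4*cos(z) + C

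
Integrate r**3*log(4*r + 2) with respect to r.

Use integration by parts with u = log(4*r + 2), dv = r**3 dr.
Then du = 4/(4*r + 2) dr and v = r**4/4.

r**4*log(4*r + 2)/4 - r**4/16 + r**3/24 - r**2/32 + r/32 - log(2*r + 1)/64 + C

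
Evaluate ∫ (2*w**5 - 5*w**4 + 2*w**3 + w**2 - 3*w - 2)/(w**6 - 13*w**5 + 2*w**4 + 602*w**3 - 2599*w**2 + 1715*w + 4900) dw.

Factor the denominator: (w - 7)*(w - 5)**2*(w - 4)*(w + 1)*(w + 7).
Partial-fraction decomposition: 46237/(133056*(w + 7)) - 7/(8640*(w + 1)) - 898/(165*(w - 4)) - 5479/(576*(w - 5)) - 3383/(144*(w - 5)**2) + 22321/(1344*(w - 7)).
Integrate each term; A/(w−a) gives A·log|w−a|; A/(w−a)² gives −A/(w−a).

22321*log(w - 7)/1344 - 5479*log(w - 5)/576 - 898*log(w - 4)/165 - 7*log(w + 1)/8640 + 46237*log(w + 7)/133056 + 3383/(144*w - 720) + C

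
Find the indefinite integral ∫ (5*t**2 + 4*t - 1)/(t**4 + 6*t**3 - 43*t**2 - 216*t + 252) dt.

Factor the denominator: (t - 6)*(t - 1)*(t + 6)*(t + 7).
Partial-fraction decomposition: -27/(13*(t + 7)) + 155/(84*(t + 6)) - 1/(35*(t - 1)) + 203/(780*(t - 6)).
Integrate each term: A/(t−a) contributes A·log|t−a|.

203*log(t - 6)/780 - log(t - 1)/35 + 155*log(t + 6)/84 - 27*log(t + 7)/13 + C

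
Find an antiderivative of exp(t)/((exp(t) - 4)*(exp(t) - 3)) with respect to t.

Let u = e^t, du = e^t dt.
The integral becomes ∫ du/((u-3)(u-4)); decompose into partial fractions.

log(exp(t) - 4) - log(exp(t) - 3) + C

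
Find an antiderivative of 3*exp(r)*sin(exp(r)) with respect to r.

-3*cos(exp(r)) + C

Let u = exp(r), so du = (exp(r)) dr.
Rewriting, the integral becomes 3·∫ sin(u) du = 3·-cos(u).
Substituting back, u = exp(r).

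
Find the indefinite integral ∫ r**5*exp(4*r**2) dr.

(8*r**4 - 4*r**2 + 1)*exp(4*r**2)/64 + C

Let u = r², du = 2r dr; rewrite as (1/2)∫ u^2·exp(4u) du.
Now integrate by parts 2 times.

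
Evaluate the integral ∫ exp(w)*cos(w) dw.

Let I denote the integral. Integrate by parts with u = cos(w), dv = exp(w) dw, so v = exp(w): I = exp(w)*cos(w) + ∫ exp(w)*sin(w) dw.
Apply parts again with u = sin(w), dv = exp(w) dw: ∫ exp(w)*sin(w) dw = exp(w)*sin(w) − I. Substituting back brings back I: I = exp(w)*sin(w) + exp(w)*cos(w) − I.
Solving for I: (1 + 1)·I equals the remaining terms, so I = (1/2)·(exp(w)*sin(w) + exp(w)*cos(w)).

exp(w)*sin(w)/2 + exp(w)*cos(w)/2 + C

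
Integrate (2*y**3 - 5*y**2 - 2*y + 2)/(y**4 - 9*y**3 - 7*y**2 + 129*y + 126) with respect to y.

Factor the denominator: (y - 7)*(y - 6)*(y + 1)*(y + 3).
Partial-fraction decomposition: 91/(180*(y + 3)) - 3/(112*(y + 1)) - 242/(63*(y - 6)) + 429/(80*(y - 7)).
Integrate each term: A/(y−a) contributes A·log|y−a|.

429*log(y - 7)/80 - 242*log(y - 6)/63 - 3*log(y + 1)/112 + 91*log(y + 3)/180 + C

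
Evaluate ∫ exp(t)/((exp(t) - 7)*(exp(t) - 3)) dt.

log(exp(t) - 7)/4 - log(exp(t) - 3)/4 + C

Let u = e^t, du = e^t dt.
The integral becomes ∫ du/((u-3)(u-7)); decompose into partial fractions.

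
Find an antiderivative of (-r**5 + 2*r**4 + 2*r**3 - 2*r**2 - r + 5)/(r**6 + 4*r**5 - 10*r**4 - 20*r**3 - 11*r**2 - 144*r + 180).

Factor the denominator: (r - 3)*(r - 1)*(r + 3)*(r + 5)*(r**2 + 4).
Partial-fraction decomposition: -(9*r - 161)/(377*(r**2 + 4)) - 4085/(2784*(r + 5)) + 341/(624*(r + 3)) - 1/(48*(r - 1)) - 43/(1248*(r - 3)).
Integrate each term; A/(r−a) gives A·log|r−a|; the (Br+D)/(r²+p²) term gives a log and an atan.

-43*log(r - 3)/1248 - log(r - 1)/48 + 341*log(r + 3)/624 - 4085*log(r + 5)/2784 - 9*log(r**2 + 4)/754 + 161*atan(r/2)/754 + C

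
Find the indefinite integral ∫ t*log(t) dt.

t**2*log(t)/2 - t**2/4 + C

Use integration by parts with u = log(t), dv = t dt.
Then du = 1/t dt and v = t**2/2.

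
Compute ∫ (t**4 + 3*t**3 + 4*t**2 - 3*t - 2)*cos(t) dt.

Use integration by parts with u = t**4 + 3*t**3 + 4*t**2 - 3*t - 2, dv = cos(t) dt, so v = sin(t).
Apply parts 4 times (tabular method): alternate signs, differentiate u down to 0, integrate dv up.

t**4*sin(t) + 3*t**3*sin(t) + 4*t**3*cos(t) - 8*t**2*sin(t) + 9*t**2*cos(t) - 21*t*sin(t) - 16*t*cos(t) + 14*sin(t) - 21*cos(t) + C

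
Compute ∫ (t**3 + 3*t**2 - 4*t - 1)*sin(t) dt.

-t**3*cos(t) + 3*t**2*sin(t) - 3*t**2*cos(t) + 6*t*sin(t) + 10*t*cos(t) - 10*sin(t) + 7*cos(t) + C

Use integration by parts with u = t**3 + 3*t**2 - 4*t - 1, dv = sin(t) dt, so v = -cos(t).
Apply parts 3 times (tabular method): alternate signs, differentiate u down to 0, integrate dv up.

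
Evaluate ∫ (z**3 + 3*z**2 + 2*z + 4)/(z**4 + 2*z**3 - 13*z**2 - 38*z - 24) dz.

Factor the denominator: (z - 4)*(z + 1)*(z + 2)*(z + 3).
Partial-fraction decomposition: 1/(7*(z + 3)) + 2/(3*(z + 2)) - 2/(5*(z + 1)) + 62/(105*(z - 4)).
Integrate each term: A/(z−a) contributes A·log|z−a|.

62*log(z - 4)/105 - 2*log(z + 1)/5 + 2*log(z + 2)/3 + log(z + 3)/7 + C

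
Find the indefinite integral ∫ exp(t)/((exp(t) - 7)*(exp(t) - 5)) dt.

Let u = e^t, du = e^t dt.
The integral becomes ∫ du/((u-5)(u-7)); decompose into partial fractions.

log(exp(t) - 7)/2 - log(exp(t) - 5)/2 + C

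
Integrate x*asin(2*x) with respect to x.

x**2*asin(2*x)/2 + x*sqrt(-4*x**2 + 1)/8 - asin(2*x)/16 + C

Use integration by parts with u = arcsin(2*x), dv = x dx.
Then du = 2/sqrt(-4*x**2 + 1) dx.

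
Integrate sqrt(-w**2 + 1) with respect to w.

Substitute w = sin(θ), so dw = cos(θ) dθ and the radical becomes sqrt(-w**2 + 1) = cos(θ) by the Pythagorean identity.
Integrate the resulting trig expression in θ, then back-substitute θ = asin(w), sin(θ) = w, cos(θ) = sqrt(-w**2 + 1) (absorbing any constant into C).

w*sqrt(-w**2 + 1)/2 + asin(w)/2 + C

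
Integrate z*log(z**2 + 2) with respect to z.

z**2*log(z**2 + 2)/2 - z**2/2 + log(z**2 + 2) + C

Let u = z**2 + 2, so du = (2*z) dz.
The integral becomes (1/2)·∫ log(u) du; integrate by parts with u′=log(u), dv′=du.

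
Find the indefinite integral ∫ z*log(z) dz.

z**2*log(z)/2 - z**2/4 + C

Use integration by parts with u = log(z), dv = z dz.
Then du = 1/z dz and v = z**2/2.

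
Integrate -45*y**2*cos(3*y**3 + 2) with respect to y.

-5*sin(3*y**3 + 2) + C

Let u = 3*y**3 + 2, so du = (9*y**2) dy.
Rewriting, the integral becomes -5·∫ cos(u) du = -5·sin(u).
Substituting back, u = 3*y**3 + 2.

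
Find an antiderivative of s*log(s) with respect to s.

s**2*log(s)/2 - s**2/4 + C

Use integration by parts with u = log(s), dv = s ds.
Then du = 1/s ds and v = s**2/2.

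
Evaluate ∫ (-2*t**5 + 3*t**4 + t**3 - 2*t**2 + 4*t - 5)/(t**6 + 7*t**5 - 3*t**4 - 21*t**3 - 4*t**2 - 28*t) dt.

Factor the denominator: t*(t - 2)*(t + 2)*(t + 7)*(t**2 + 1).
Partial-fraction decomposition: (t - 7)/(250*(t**2 + 1)) - 40343/(15750*(t + 7)) + 83/(200*(t + 2)) - 13/(360*(t - 2)) + 5/(28*t).
Integrate each term; A/(t−a) gives A·log|t−a|; the (Bt+D)/(t²+p²) term gives a log and an atan.

5*log(t)/28 - 13*log(t - 2)/360 + 83*log(t + 2)/200 - 40343*log(t + 7)/15750 + log(t**2 + 1)/500 - 7*atan(t)/250 + C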